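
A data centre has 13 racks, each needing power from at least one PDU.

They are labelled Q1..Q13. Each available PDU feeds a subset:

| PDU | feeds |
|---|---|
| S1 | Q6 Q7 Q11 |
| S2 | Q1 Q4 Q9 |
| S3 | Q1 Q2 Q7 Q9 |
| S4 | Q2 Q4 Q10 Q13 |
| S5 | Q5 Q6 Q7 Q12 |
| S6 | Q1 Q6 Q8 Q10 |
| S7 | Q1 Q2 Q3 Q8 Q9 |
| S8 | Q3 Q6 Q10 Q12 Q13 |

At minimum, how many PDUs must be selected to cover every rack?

4

S1 and S4 and S5 and S7 together: S1 ∪ S4 ∪ S5 ∪ S7 = {Q1, Q2, Q3, Q4, Q5, Q6, Q7, Q8, Q9, Q10, Q11, Q12, Q13} — every rack is covered.
No 3 of the 8 PDUs cover everything (all 56 combinations miss at least one rack), so 4 is optimal.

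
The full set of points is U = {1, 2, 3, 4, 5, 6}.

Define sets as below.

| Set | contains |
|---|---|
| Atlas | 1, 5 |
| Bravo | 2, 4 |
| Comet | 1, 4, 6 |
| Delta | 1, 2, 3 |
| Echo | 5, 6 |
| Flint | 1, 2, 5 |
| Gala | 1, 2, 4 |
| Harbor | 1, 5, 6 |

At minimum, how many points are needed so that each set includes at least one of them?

3

H = {1, 4, 6} meets every set (each contains at least one member of H), and |H| = 3.
No choice of 2 points meets every set, so 3 is the minimum.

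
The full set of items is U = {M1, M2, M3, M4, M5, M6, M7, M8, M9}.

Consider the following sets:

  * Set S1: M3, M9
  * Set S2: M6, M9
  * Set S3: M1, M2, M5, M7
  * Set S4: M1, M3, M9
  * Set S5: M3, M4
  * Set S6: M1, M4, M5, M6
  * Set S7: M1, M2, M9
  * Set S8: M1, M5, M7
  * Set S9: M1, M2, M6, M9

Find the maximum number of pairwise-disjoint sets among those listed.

S2, S3, S5 are pairwise disjoint (S2={M6,M9}; S3={M1,M2,M5,M7}; S5={M3,M4}).
Every remaining set overlaps one of these, and no 4 of the listed sets are pairwise disjoint, so 3 is the maximum.

3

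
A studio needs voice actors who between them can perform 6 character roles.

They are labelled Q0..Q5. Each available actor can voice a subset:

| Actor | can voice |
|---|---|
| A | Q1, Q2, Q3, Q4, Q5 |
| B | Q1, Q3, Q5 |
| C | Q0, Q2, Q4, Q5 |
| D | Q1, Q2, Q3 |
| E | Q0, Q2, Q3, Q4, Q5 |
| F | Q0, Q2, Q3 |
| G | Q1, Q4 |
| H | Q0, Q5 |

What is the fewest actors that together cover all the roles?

2

Take {B, E}. Their union is {Q0, Q1, Q2, Q3, Q4, Q5}, which is all 6 roles.
No single actor has all 6 roles (the largest, A, has 5), so 2 is optimal.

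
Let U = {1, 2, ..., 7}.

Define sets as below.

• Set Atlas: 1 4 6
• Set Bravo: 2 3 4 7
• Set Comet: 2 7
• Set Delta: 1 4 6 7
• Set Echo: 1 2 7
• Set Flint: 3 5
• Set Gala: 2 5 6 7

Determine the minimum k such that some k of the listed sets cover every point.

Bravo, Delta, and Gala cover everything between them: the union {1, 2, 3, 4, 5, 6, 7} is all of U.
No 2 of the 7 sets cover everything (all 21 combinations miss at least one point), so 3 is optimal.

3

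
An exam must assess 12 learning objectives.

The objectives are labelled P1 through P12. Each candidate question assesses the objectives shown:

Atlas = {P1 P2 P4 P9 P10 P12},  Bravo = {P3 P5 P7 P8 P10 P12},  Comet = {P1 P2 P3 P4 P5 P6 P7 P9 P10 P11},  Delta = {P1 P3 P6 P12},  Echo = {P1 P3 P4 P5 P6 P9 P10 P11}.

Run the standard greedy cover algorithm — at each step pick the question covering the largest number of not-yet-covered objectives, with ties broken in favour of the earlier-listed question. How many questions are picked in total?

2

Greedy: pick Comet (covers 10 new) → pick Bravo (covers 2 new). Total picks: 2.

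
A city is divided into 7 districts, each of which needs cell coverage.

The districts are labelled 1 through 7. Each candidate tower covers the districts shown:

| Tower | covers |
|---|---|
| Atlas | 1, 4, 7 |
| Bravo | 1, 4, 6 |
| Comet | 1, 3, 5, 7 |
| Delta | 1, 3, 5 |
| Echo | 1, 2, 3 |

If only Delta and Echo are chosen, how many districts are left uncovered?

Union of Delta, Echo = {1, 2, 3, 5}.
Not covered: 4, 6, 7 — 3 districts.

3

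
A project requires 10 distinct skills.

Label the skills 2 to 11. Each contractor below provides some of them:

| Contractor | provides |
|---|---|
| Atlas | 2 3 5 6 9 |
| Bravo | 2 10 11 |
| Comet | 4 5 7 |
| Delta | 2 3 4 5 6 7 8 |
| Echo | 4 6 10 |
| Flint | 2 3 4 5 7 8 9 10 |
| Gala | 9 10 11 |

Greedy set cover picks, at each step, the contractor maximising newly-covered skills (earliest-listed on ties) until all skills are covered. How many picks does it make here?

3

Greedy: pick Flint (covers 8 new) → pick Atlas (covers 1 new) → pick Bravo (covers 1 new). Total picks: 3.
(The true minimum cover uses only 2 contractors, so greedy is not optimal here.)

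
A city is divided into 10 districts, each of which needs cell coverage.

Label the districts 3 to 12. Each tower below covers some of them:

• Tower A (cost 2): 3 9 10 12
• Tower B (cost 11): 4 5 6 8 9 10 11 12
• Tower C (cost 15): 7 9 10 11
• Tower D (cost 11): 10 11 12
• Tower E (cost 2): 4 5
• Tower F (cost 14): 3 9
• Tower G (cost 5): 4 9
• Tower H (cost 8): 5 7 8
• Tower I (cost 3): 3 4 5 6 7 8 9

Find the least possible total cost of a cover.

B, I together cover every district (B ∪ I = {3, 4, 5, 6, 7, 8, 9, 10, 11, 12}); total cost 11 + 3 = 14.
The greedy pick I, A, B costs 16; no covering selection beats 14.

14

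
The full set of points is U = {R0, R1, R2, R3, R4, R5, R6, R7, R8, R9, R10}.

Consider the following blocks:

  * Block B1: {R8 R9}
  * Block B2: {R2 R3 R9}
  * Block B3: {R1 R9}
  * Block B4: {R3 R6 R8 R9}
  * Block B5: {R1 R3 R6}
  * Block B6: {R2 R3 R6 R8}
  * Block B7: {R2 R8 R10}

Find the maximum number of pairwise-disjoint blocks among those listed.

2

B1, B5 are pairwise disjoint (B1={R8,R9}; B5={R1,R3,R6}).
Every remaining block overlaps one of these, and no 3 of the listed blocks are pairwise disjoint, so 2 is the maximum.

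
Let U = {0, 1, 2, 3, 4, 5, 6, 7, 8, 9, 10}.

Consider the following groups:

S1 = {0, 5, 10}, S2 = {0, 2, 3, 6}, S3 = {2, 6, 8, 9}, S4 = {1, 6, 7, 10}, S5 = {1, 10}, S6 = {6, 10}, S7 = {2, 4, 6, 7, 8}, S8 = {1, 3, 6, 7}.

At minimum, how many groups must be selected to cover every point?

4

Take {S1, S3, S7, S8}. Their union is {0, 1, 2, 3, 4, 5, 6, 7, 8, 9, 10}, which is all 11 points.
Only S3 contains 9, so S3 is forced; the remaining 7 points need at least 3 more groups (each remaining group adds at most 3) — so at least 4 groups are needed, and 4 is optimal.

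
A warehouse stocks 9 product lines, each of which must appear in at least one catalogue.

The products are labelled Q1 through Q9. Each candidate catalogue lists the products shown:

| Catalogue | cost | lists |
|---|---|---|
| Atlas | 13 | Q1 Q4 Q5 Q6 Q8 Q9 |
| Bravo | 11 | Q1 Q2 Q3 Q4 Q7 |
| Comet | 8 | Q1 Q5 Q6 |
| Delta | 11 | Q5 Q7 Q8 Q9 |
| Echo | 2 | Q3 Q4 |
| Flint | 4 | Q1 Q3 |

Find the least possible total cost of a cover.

Atlas, Bravo together cover every product (Atlas ∪ Bravo = {Q1, Q2, Q3, Q4, Q5, Q6, Q7, Q8, Q9}); total cost 13 + 11 = 24.
The greedy pick Echo, Atlas, Bravo costs 26; no covering selection beats 24.

24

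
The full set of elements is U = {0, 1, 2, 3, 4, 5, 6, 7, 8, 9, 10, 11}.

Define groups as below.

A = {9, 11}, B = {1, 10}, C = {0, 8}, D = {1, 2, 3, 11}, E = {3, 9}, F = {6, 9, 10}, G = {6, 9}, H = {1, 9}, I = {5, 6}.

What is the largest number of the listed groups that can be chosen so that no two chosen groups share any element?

A, B, C, I are pairwise disjoint (A={9,11}; B={1,10}; C={0,8}; I={5,6}).
Every remaining group overlaps one of these, and no 5 of the listed groups are pairwise disjoint, so 4 is the maximum.

4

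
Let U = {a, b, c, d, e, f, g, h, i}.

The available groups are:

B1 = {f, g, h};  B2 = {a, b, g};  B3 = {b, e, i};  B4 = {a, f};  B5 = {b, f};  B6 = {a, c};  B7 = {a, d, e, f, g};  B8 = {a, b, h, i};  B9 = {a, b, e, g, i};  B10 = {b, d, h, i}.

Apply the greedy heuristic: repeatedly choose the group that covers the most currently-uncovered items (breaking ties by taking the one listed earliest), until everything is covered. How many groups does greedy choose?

3

Greedy: pick B7 (covers 5 new) → pick B8 (covers 3 new) → pick B6 (covers 1 new). Total picks: 3.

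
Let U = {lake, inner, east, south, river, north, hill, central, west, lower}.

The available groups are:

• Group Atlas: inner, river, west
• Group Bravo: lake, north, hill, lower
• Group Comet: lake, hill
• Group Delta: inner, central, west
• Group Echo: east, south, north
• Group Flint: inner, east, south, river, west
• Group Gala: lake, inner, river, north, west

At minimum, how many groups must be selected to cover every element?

3

Bravo, Delta, and Flint cover everything between them: the union {lake, inner, east, south, river, north, hill, central, west, lower} is all of U.
Only Delta contains central, so Delta is forced; the remaining 7 elements need at least 2 more groups (each remaining group adds at most 4) — so at least 3 groups are needed, and 3 is optimal.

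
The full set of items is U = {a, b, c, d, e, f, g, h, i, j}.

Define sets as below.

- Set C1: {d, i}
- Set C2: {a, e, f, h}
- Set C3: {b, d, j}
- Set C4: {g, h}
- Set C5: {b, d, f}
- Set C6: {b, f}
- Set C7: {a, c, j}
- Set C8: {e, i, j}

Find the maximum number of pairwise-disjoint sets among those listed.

4

C1, C4, C6, C7 are pairwise disjoint (C1={d,i}; C4={g,h}; C6={b,f}; C7={a,c,j}).
Every remaining set overlaps one of these, and no 5 of the listed sets are pairwise disjoint, so 4 is the maximum.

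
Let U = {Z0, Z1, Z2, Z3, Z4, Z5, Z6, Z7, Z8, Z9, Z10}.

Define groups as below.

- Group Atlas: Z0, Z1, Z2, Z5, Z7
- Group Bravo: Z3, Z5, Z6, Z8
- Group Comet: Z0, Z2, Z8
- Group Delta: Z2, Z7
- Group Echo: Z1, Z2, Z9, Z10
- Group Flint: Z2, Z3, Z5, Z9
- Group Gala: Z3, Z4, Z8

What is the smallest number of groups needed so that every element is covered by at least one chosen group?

Atlas, Bravo, Echo, and Gala cover everything between them: the union {Z0, Z1, Z2, Z3, Z4, Z5, Z6, Z7, Z8, Z9, Z10} is all of U.
No 3 of the 7 groups cover everything (all 35 combinations miss at least one element), so 4 is optimal.

4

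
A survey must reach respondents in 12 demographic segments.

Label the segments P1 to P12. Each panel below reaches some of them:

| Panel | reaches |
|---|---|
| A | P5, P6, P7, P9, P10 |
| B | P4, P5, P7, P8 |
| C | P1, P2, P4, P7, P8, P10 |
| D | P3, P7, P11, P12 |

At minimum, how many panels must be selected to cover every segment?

A and C and D together: A ∪ C ∪ D = {P1, P2, P3, P4, P5, P6, P7, P8, P9, P10, P11, P12} — every segment is covered.
Only C contains P1, so C is forced; the remaining 6 segments need at least 2 more panels (each remaining panel adds at most 3) — so at least 3 panels are needed, and 3 is optimal.

3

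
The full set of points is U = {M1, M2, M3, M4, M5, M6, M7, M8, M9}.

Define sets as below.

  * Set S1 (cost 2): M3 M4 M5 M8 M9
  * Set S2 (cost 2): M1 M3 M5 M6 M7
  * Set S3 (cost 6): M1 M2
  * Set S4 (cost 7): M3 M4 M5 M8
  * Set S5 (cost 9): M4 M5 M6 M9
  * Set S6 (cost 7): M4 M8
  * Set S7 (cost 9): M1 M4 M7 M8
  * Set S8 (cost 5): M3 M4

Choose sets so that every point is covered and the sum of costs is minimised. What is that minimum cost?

S1, S2, S3 together cover every point (S1 ∪ S2 ∪ S3 = {M1, M2, M3, M4, M5, M6, M7, M8, M9}); total cost 2 + 2 + 6 = 10.
No covering selection has total cost below 10.

10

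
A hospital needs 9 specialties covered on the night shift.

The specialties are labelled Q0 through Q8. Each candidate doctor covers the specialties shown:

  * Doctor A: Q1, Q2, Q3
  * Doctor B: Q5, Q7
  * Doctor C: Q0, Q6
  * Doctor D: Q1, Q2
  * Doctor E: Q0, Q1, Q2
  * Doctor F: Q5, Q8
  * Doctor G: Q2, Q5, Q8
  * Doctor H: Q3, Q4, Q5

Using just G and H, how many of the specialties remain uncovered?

4

Union of G, H = {Q2, Q3, Q4, Q5, Q8}.
Not covered: Q0, Q1, Q6, Q7 — 4 specialties.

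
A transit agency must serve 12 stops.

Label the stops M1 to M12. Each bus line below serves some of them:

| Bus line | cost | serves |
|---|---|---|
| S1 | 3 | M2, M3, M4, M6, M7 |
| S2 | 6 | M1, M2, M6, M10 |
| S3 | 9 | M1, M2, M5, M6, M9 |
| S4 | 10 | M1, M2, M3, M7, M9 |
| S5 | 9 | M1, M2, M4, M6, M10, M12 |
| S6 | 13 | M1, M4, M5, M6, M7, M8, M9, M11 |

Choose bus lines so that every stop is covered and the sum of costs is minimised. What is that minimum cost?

S1, S5, S6 together cover every stop (S1 ∪ S5 ∪ S6 = {M1, M2, M3, M4, M5, M6, M7, M8, M9, M10, M11, M12}); total cost 3 + 9 + 13 = 25.
No covering selection has total cost below 25.

25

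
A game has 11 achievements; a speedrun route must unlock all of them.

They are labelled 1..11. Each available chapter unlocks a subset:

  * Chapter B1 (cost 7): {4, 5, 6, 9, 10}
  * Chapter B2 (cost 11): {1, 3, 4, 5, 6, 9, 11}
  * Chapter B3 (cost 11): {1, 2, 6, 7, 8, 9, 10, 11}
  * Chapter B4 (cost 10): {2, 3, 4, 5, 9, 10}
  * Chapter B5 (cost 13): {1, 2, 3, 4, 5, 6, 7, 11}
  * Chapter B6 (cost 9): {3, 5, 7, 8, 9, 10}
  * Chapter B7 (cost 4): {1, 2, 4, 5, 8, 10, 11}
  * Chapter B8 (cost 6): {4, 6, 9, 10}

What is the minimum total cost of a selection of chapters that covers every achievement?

19

B6, B7, B8 together cover every achievement (B6 ∪ B7 ∪ B8 = {1, 2, 3, 4, 5, 6, 7, 8, 9, 10, 11}); total cost 9 + 4 + 6 = 19.
No covering selection has total cost below 19.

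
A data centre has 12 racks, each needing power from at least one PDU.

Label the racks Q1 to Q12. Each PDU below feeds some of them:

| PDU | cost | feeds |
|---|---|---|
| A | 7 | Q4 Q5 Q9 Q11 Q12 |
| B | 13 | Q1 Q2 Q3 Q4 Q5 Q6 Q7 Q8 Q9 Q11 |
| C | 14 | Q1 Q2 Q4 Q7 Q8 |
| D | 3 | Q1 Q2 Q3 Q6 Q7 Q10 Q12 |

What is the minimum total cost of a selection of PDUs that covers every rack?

16

B, D together cover every rack (B ∪ D = {Q1, Q2, Q3, Q4, Q5, Q6, Q7, Q8, Q9, Q10, Q11, Q12}); total cost 13 + 3 = 16.
The greedy pick D, A, B costs 23; no covering selection beats 16.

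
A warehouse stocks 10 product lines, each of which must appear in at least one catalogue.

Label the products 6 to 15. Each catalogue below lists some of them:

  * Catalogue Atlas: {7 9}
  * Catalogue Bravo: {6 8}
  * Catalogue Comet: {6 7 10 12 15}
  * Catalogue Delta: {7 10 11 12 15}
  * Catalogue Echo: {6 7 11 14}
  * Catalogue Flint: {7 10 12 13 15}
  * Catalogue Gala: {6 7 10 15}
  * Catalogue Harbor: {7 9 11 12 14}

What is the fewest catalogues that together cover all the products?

3

Bravo and Flint and Harbor together: Bravo ∪ Flint ∪ Harbor = {6, 7, 8, 9, 10, 11, 12, 13, 14, 15} — every product is covered.
Only Bravo contains 8, so Bravo is forced; the remaining 8 products need at least 2 more catalogues (each remaining catalogue adds at most 5) — so at least 3 catalogues are needed, and 3 is optimal.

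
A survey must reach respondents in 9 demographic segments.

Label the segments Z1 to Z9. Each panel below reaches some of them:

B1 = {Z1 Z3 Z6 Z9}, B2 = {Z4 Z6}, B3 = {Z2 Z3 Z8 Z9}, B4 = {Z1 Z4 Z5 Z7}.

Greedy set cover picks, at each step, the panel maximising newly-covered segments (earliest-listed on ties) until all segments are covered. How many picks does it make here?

Greedy: pick B1 (covers 4 new) → pick B4 (covers 3 new) → pick B3 (covers 2 new). Total picks: 3.

3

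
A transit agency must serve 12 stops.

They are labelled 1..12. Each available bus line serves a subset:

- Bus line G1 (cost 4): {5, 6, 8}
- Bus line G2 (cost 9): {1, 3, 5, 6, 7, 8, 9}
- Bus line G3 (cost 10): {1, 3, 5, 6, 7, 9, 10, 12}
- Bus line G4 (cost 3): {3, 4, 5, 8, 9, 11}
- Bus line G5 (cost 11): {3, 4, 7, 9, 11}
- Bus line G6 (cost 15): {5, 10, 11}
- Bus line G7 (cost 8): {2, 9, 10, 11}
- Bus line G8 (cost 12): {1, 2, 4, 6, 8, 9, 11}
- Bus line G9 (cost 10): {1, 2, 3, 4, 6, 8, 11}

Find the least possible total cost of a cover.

20

G3, G9 together cover every stop (G3 ∪ G9 = {1, 2, 3, 4, 5, 6, 7, 8, 9, 10, 11, 12}); total cost 10 + 10 = 20.
The greedy pick G4, G3, G7 costs 21; no covering selection beats 20.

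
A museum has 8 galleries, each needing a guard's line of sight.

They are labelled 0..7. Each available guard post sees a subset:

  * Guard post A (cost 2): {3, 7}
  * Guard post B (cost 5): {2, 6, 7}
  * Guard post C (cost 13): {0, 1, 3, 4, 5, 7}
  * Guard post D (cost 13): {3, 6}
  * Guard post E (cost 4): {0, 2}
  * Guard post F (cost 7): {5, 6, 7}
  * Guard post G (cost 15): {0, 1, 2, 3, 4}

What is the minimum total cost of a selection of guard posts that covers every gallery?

B, C together cover every gallery (B ∪ C = {0, 1, 2, 3, 4, 5, 6, 7}); total cost 5 + 13 = 18.
The greedy pick A, E, F, C costs 26; no covering selection beats 18.

18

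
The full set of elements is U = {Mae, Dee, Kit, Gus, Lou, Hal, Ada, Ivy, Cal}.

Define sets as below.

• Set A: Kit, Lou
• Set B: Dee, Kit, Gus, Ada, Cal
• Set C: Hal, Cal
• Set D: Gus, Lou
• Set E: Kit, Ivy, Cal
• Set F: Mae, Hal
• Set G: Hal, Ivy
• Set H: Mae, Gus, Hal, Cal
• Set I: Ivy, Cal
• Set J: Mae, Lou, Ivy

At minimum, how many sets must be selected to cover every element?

B and G and J together: B ∪ G ∪ J = {Mae, Dee, Kit, Gus, Lou, Hal, Ada, Ivy, Cal} — every element is covered.
Only B contains Dee, so B is forced; the remaining 4 elements need at least 2 more sets (each remaining set adds at most 3) — so at least 3 sets are needed, and 3 is optimal.

3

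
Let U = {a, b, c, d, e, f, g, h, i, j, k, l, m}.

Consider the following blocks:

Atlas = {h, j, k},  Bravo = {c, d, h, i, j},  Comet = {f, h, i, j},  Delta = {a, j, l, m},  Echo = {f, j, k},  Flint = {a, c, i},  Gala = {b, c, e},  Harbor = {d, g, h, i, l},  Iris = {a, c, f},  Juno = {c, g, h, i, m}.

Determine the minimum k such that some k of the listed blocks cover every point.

4

Delta, Echo, Gala, and Harbor cover everything between them: the union {a, b, c, d, e, f, g, h, i, j, k, l, m} is all of U.
No 3 of the 10 blocks cover everything (all 120 combinations miss at least one point), so 4 is optimal.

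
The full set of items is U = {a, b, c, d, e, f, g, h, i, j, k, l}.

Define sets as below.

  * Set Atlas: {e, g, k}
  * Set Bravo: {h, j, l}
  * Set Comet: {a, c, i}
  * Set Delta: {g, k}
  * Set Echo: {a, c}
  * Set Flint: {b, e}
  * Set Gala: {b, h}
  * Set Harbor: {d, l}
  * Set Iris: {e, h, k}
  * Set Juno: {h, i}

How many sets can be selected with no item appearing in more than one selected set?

Delta, Echo, Flint, Harbor, Juno are pairwise disjoint (Delta={g,k}; Echo={a,c}; Flint={b,e}; Harbor={d,l}; Juno={h,i}).
Every remaining set overlaps one of these, and no 6 of the listed sets are pairwise disjoint, so 5 is the maximum.

5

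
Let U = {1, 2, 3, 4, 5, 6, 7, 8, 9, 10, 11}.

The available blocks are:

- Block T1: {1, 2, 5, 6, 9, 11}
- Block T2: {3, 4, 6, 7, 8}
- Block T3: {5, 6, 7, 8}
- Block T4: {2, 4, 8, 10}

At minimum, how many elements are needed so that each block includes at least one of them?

2

Take H = {2, 6}. Each listed block contains at least one of these, so H is a hitting set of size 2.
No single element lies in every block, so at least 2 are needed and 2 is optimal.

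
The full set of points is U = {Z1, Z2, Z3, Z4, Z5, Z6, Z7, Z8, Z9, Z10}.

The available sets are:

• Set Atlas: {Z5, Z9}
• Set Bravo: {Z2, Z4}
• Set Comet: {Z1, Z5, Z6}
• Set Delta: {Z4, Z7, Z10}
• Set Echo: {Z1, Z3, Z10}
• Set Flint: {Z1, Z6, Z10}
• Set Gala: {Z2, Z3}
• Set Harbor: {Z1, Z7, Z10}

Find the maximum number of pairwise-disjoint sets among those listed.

Atlas, Delta, Gala are pairwise disjoint (Atlas={Z5,Z9}; Delta={Z4,Z7,Z10}; Gala={Z2,Z3}).
Every remaining set overlaps one of these, and no 4 of the listed sets are pairwise disjoint, so 3 is the maximum.

3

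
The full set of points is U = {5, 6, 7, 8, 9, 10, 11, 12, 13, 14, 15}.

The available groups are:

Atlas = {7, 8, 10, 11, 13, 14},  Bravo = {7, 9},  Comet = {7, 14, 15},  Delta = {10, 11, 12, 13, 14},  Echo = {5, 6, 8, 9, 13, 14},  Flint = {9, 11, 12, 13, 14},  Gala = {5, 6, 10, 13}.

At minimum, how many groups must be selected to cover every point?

Take {Comet, Delta, Echo}. Their union is {5, 6, 7, 8, 9, 10, 11, 12, 13, 14, 15}, which is all 11 points.
Only Comet contains 15, so Comet is forced; the remaining 8 points need at least 2 more groups (each remaining group adds at most 5) — so at least 3 groups are needed, and 3 is optimal.

3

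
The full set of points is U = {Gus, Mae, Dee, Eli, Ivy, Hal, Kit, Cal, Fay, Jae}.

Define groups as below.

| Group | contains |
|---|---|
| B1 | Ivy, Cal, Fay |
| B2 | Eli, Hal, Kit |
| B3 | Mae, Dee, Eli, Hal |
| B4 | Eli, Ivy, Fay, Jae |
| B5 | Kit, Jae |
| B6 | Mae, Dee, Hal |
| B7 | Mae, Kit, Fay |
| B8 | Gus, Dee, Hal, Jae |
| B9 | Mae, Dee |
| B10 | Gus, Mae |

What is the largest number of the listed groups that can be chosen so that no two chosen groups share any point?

3

B1, B3, B5 are pairwise disjoint (B1={Ivy,Cal,Fay}; B3={Mae,Dee,Eli,Hal}; B5={Kit,Jae}).
Every remaining group overlaps one of these, and no 4 of the listed groups are pairwise disjoint, so 3 is the maximum.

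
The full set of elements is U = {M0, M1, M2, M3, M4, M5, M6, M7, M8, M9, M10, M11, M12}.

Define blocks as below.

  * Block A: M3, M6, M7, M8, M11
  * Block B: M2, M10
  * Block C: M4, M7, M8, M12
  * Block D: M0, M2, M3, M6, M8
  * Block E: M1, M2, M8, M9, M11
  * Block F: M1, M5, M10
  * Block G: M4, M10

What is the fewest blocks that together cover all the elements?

4

C and D and E and F together: C ∪ D ∪ E ∪ F = {M0, M1, M2, M3, M4, M5, M6, M7, M8, M9, M10, M11, M12} — every element is covered.
Only D contains M0, so D is forced; the remaining 8 elements need at least 3 more blocks (each remaining block adds at most 3) — so at least 4 blocks are needed, and 4 is optimal.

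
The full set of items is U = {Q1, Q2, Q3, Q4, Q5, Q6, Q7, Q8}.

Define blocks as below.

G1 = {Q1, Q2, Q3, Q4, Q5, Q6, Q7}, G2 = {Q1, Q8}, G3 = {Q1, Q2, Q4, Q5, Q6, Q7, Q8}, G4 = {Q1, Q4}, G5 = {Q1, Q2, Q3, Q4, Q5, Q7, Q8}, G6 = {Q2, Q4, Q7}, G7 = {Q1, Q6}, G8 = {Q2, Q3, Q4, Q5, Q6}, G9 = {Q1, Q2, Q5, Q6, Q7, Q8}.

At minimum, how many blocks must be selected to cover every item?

2

G8 and G9 together: G8 ∪ G9 = {Q1, Q2, Q3, Q4, Q5, Q6, Q7, Q8} — every item is covered.
No single block has all 8 items (the largest, G1, has 7), so 2 is optimal.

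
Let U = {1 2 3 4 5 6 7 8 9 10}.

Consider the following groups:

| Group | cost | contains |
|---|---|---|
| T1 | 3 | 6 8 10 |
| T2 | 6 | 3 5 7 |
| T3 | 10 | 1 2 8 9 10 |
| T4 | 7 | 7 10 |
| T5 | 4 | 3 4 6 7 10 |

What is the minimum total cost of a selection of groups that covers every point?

T2, T3, T5 together cover every point (T2 ∪ T3 ∪ T5 = {1, 2, 3, 4, 5, 6, 7, 8, 9, 10}); total cost 6 + 10 + 4 = 20.
No covering selection has total cost below 20.

20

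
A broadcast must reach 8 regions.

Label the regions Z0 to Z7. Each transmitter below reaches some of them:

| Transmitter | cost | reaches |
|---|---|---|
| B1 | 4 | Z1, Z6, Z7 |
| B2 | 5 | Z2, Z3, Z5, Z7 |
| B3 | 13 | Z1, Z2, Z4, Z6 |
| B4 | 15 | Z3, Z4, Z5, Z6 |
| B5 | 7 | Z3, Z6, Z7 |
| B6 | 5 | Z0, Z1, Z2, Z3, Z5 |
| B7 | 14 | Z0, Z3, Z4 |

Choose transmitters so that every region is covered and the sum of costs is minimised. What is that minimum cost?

22

B1, B3, B6 together cover every region (B1 ∪ B3 ∪ B6 = {Z0, Z1, Z2, Z3, Z4, Z5, Z6, Z7}); total cost 4 + 13 + 5 = 22.
No covering selection has total cost below 22.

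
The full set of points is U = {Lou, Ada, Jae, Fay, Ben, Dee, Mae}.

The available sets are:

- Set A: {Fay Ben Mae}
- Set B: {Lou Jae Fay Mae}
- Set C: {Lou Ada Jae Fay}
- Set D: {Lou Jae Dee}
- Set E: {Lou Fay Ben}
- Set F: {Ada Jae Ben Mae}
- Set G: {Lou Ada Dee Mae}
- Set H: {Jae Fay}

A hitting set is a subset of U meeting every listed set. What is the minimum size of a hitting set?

Take T = {Ada, Fay, Dee}. Each listed set contains at least one of these, so T is a hitting set of size 3.
No choice of 2 points meets every set, so 3 is the minimum.

3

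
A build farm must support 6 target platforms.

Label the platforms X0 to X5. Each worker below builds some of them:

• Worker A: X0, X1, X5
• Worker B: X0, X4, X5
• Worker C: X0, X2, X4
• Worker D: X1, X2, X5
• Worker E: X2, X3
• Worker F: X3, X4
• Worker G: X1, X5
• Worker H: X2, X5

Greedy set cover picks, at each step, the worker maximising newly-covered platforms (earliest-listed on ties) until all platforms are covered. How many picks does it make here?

3

Greedy: pick A (covers 3 new) → pick C (covers 2 new) → pick E (covers 1 new). Total picks: 3.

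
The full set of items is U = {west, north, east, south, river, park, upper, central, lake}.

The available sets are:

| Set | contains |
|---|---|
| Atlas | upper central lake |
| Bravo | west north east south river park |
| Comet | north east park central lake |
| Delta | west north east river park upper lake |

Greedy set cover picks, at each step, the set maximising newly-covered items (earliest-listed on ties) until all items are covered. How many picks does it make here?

3

Greedy: pick Delta (covers 7 new) → pick Atlas (covers 1 new) → pick Bravo (covers 1 new). Total picks: 3.
(The true minimum cover uses only 2 sets, so greedy is not optimal here.)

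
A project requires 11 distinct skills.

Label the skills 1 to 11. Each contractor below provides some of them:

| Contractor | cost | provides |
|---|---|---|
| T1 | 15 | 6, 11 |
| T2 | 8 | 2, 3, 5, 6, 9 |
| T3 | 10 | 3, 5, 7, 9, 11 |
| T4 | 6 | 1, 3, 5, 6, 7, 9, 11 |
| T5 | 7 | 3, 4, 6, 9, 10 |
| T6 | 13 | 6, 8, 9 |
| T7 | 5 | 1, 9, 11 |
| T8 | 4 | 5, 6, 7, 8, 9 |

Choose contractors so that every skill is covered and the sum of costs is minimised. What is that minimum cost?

T2, T5, T7, T8 together cover every skill (T2 ∪ T5 ∪ T7 ∪ T8 = {1, 2, 3, 4, 5, 6, 7, 8, 9, 10, 11}); total cost 8 + 7 + 5 + 4 = 24.
The greedy pick T8, T4, T5, T2 costs 25; no covering selection beats 24.

24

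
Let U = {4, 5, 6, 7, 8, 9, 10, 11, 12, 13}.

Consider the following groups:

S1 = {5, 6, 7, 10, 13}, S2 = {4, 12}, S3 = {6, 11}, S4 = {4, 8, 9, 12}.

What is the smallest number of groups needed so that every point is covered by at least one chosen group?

S1 and S3 and S4 together: S1 ∪ S3 ∪ S4 = {4, 5, 6, 7, 8, 9, 10, 11, 12, 13} — every point is covered.
Only S1 contains 5, so S1 is forced; the remaining 5 points need at least 2 more groups (each remaining group adds at most 4) — so at least 3 groups are needed, and 3 is optimal.

3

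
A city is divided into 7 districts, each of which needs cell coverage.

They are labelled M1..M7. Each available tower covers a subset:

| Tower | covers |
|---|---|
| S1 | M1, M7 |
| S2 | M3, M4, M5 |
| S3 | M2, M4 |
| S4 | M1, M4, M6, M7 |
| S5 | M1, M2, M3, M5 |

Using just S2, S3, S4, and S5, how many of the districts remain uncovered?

0

Union of S2, S3, S4, S5 = {M1, M2, M3, M4, M5, M6, M7} — that's every district, so 0 are uncovered.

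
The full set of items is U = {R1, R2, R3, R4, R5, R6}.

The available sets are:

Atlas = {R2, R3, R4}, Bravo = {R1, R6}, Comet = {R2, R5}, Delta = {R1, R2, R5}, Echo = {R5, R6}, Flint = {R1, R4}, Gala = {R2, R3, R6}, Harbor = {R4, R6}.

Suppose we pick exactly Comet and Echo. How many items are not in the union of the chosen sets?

3

Union of Comet, Echo = {R2, R5, R6}.
Not covered: R1, R3, R4 — 3 items.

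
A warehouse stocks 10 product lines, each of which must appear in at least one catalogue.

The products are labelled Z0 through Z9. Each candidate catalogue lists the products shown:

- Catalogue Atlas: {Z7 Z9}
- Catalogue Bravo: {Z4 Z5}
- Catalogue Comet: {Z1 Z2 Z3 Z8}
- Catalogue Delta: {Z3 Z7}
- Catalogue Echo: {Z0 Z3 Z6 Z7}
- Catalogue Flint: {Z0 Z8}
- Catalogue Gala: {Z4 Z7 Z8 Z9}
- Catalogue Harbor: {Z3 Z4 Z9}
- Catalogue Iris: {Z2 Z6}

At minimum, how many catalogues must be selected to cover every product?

Bravo and Comet and Echo and Gala together: Bravo ∪ Comet ∪ Echo ∪ Gala = {Z0, Z1, Z2, Z3, Z4, Z5, Z6, Z7, Z8, Z9} — every product is covered.
No 3 of the 9 catalogues cover everything (all 84 combinations miss at least one product), so 4 is optimal.

4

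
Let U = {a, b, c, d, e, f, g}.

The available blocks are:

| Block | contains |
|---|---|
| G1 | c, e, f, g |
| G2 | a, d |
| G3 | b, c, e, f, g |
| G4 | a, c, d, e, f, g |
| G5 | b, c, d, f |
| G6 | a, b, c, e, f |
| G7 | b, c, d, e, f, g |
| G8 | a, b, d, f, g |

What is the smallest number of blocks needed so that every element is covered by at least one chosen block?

2

Take {G3, G8}. Their union is {a, b, c, d, e, f, g}, which is all 7 elements.
No single block has all 7 elements (the largest, G4, has 6), so 2 is optimal.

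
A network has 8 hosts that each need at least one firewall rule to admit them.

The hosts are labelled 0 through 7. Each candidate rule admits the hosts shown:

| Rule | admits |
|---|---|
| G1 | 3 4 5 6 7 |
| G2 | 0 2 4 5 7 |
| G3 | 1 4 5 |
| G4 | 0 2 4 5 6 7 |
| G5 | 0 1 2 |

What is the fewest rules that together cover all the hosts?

2

Take {G1, G5}. Their union is {0, 1, 2, 3, 4, 5, 6, 7}, which is all 8 hosts.
No single rule has all 8 hosts (the largest, G4, has 6), so 2 is optimal.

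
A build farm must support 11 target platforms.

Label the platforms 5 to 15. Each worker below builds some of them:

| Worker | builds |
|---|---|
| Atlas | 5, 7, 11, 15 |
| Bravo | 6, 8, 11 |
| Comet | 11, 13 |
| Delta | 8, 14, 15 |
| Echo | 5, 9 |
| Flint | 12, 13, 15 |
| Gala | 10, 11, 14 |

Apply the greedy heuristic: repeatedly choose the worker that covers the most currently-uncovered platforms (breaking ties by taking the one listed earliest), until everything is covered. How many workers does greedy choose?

5

Greedy: pick Atlas (covers 4 new) → pick Bravo (covers 2 new) → pick Flint (covers 2 new) → pick Gala (covers 2 new) → pick Echo (covers 1 new). Total picks: 5.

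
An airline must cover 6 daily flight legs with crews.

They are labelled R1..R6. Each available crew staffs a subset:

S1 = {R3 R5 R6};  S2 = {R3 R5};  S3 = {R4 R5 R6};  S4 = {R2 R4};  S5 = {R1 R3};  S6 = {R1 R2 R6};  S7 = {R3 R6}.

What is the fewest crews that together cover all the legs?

Take {S1, S4, S6}. Their union is {R1, R2, R3, R4, R5, R6}, which is all 6 legs.
No 2 of the 7 crews cover everything (all 21 combinations miss at least one leg), so 3 is optimal.

3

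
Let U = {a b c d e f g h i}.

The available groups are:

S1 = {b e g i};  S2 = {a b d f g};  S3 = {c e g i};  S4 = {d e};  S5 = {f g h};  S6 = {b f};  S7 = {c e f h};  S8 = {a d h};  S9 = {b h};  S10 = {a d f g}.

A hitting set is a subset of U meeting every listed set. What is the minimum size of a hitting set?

3

Take T = {e, f, h}. Each listed group contains at least one of these, so T is a hitting set of size 3.
The groups S3, S6, S8 are pairwise disjoint, so any hitting set needs a separate item for each — at least 3. Hence 3 is optimal.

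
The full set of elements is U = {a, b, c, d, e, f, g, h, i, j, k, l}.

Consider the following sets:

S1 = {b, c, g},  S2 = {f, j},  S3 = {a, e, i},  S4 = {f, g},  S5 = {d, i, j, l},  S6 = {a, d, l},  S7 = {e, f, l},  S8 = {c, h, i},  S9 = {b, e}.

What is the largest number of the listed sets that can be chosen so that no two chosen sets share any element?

4

S4, S6, S8, S9 are pairwise disjoint (S4={f,g}; S6={a,d,l}; S8={c,h,i}; S9={b,e}).
Every remaining set overlaps one of these, and no 5 of the listed sets are pairwise disjoint, so 4 is the maximum.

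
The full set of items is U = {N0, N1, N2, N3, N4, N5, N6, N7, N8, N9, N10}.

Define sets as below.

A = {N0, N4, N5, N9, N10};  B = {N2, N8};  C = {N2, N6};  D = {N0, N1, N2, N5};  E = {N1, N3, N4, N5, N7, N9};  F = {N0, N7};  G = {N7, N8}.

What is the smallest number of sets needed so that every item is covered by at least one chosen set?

Take {A, C, E, G}. Their union is {N0, N1, N2, N3, N4, N5, N6, N7, N8, N9, N10}, which is all 11 items.
Only E contains N3, so E is forced; the remaining 5 items need at least 3 more sets (each remaining set adds at most 2) — so at least 4 sets are needed, and 4 is optimal.

4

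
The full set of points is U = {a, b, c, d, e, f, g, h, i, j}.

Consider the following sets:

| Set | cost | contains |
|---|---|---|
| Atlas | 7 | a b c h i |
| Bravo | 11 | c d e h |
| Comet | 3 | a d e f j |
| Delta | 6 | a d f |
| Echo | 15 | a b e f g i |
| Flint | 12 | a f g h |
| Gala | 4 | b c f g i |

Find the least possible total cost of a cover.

Atlas, Comet, Gala together cover every point (Atlas ∪ Comet ∪ Gala = {a, b, c, d, e, f, g, h, i, j}); total cost 7 + 3 + 4 = 14.
No covering selection has total cost below 14.

14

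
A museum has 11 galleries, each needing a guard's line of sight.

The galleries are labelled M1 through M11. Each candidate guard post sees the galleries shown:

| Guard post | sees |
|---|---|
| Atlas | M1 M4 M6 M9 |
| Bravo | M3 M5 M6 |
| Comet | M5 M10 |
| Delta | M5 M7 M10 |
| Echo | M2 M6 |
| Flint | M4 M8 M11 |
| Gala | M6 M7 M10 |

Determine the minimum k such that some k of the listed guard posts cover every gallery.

Atlas and Bravo and Echo and Flint and Gala together: Atlas ∪ Bravo ∪ Echo ∪ Flint ∪ Gala = {M1, M2, M3, M4, M5, M6, M7, M8, M9, M10, M11} — every gallery is covered.
No 4 of the 7 guard posts cover everything (all 35 combinations miss at least one gallery), so 5 is optimal.

5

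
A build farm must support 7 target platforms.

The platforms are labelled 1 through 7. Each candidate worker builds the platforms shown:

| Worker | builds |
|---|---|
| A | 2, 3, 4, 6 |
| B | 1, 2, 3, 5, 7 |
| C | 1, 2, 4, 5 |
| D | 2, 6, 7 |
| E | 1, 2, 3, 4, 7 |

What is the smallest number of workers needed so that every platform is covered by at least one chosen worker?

A and B together: A ∪ B = {1, 2, 3, 4, 5, 6, 7} — every platform is covered.
No single worker has all 7 platforms (the largest, B, has 5), so 2 is optimal.

2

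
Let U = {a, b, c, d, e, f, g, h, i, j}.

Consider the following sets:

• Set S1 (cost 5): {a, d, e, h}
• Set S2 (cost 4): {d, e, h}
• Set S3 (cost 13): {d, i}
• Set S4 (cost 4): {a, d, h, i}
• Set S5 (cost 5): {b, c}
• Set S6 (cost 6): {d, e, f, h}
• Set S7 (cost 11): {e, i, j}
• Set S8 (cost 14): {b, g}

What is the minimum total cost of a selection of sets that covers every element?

40

S4, S5, S6, S7, S8 together cover every element (S4 ∪ S5 ∪ S6 ∪ S7 ∪ S8 = {a, b, c, d, e, f, g, h, i, j}); total cost 4 + 5 + 6 + 11 + 14 = 40.
No covering selection has total cost below 40.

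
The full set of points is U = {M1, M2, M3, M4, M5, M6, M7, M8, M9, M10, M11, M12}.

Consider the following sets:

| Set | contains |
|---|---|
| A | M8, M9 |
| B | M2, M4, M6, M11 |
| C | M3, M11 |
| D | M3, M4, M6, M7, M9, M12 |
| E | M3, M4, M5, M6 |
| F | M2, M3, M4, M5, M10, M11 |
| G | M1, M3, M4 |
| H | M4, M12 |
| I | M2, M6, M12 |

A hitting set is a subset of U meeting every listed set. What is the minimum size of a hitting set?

4

The 4 points {M3, M9, M11, M12} hit every set.
No choice of 3 points meets every set, so 4 is the minimum.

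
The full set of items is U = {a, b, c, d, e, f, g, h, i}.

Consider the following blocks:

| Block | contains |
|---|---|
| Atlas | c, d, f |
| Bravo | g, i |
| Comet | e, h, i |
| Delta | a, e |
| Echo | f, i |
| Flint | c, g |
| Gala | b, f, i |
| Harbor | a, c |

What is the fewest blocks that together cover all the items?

5

Atlas and Bravo and Comet and Delta and Gala together: Atlas ∪ Bravo ∪ Comet ∪ Delta ∪ Gala = {a, b, c, d, e, f, g, h, i} — every item is covered.
No 4 of the 8 blocks cover everything (all 70 combinations miss at least one item), so 5 is optimal.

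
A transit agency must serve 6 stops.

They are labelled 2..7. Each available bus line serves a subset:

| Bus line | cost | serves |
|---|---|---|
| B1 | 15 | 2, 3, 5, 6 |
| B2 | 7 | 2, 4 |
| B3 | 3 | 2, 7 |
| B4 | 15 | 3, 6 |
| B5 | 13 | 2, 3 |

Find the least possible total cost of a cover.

B1, B2, B3 together cover every stop (B1 ∪ B2 ∪ B3 = {2, 3, 4, 5, 6, 7}); total cost 15 + 7 + 3 = 25.
No covering selection has total cost below 25.

25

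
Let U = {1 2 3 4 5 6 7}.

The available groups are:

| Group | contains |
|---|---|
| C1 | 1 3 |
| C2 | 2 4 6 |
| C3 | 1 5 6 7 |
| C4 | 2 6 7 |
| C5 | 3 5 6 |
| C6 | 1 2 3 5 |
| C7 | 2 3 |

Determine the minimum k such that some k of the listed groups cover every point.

C1, C2, and C3 cover everything between them: the union {1, 2, 3, 4, 5, 6, 7} is all of U.
Only C2 contains 4, so C2 is forced; the remaining 4 points need at least 2 more groups (each remaining group adds at most 3) — so at least 3 groups are needed, and 3 is optimal.

3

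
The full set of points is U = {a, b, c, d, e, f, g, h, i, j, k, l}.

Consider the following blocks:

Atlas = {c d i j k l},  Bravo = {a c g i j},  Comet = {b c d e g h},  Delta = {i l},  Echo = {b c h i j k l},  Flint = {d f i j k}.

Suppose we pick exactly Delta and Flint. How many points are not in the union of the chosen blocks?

6

Union of Delta, Flint = {d, f, i, j, k, l}.
Not covered: a, b, c, e, g, h — 6 points.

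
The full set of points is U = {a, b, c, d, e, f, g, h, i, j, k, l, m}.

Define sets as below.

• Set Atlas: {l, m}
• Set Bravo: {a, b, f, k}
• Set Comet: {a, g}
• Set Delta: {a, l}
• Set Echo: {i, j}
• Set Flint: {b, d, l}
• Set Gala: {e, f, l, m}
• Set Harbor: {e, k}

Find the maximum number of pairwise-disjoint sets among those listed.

4

Comet, Echo, Flint, Harbor are pairwise disjoint (Comet={a,g}; Echo={i,j}; Flint={b,d,l}; Harbor={e,k}).
Every remaining set overlaps one of these, and no 5 of the listed sets are pairwise disjoint, so 4 is the maximum.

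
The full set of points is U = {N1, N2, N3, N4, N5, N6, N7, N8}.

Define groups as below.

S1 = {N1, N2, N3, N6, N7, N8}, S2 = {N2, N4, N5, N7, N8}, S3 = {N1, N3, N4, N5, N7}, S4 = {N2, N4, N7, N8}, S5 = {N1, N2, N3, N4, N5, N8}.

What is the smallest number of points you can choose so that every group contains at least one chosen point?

2

The 2 points {N1, N2} hit every group.
No single point lies in every group, so at least 2 are needed and 2 is optimal.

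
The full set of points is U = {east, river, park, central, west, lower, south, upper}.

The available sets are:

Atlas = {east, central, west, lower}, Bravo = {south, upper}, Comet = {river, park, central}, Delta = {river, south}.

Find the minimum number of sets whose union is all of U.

3

Take {Atlas, Bravo, Comet}. Their union is {east, river, park, central, west, lower, south, upper}, which is all 8 points.
Only Atlas contains east, so Atlas is forced; the remaining 4 points need at least 2 more sets (each remaining set adds at most 2) — so at least 3 sets are needed, and 3 is optimal.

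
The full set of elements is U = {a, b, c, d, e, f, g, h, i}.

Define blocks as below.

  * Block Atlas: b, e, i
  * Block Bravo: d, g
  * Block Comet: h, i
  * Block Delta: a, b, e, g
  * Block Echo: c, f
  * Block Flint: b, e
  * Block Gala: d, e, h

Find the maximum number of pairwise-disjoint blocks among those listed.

4

Bravo, Comet, Echo, Flint are pairwise disjoint (Bravo={d,g}; Comet={h,i}; Echo={c,f}; Flint={b,e}).
Every remaining block overlaps one of these, and no 5 of the listed blocks are pairwise disjoint, so 4 is the maximum.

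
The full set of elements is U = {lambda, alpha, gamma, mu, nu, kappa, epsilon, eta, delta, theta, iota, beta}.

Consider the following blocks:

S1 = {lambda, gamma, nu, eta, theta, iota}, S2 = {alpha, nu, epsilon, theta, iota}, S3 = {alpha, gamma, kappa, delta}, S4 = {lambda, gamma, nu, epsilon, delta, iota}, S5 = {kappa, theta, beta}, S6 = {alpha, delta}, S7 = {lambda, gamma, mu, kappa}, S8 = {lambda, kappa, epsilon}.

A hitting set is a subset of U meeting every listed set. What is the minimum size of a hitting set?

The 3 elements {lambda, alpha, beta} hit every block.
No choice of 2 elements meets every block, so 3 is the minimum.

3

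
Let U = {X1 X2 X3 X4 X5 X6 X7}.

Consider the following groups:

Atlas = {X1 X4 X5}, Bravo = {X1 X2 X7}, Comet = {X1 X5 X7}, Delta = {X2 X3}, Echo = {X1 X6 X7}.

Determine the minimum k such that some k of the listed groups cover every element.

3

Atlas and Delta and Echo together: Atlas ∪ Delta ∪ Echo = {X1, X2, X3, X4, X5, X6, X7} — every element is covered.
Each group has at most 3 elements, and 2·3 = 6 < 7 — so at least 3 groups are needed, and 3 is optimal.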